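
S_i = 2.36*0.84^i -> [2.36, 1.98, 1.67, 1.4, 1.17]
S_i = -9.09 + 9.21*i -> [-9.09, 0.12, 9.33, 18.54, 27.75]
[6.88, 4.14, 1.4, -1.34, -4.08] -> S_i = 6.88 + -2.74*i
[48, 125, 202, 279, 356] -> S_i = 48 + 77*i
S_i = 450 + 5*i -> [450, 455, 460, 465, 470]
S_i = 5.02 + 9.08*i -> [5.02, 14.1, 23.18, 32.26, 41.34]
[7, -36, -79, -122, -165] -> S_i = 7 + -43*i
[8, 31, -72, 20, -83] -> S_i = Random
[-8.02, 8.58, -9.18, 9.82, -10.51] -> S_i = -8.02*(-1.07)^i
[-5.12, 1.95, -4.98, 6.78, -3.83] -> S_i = Random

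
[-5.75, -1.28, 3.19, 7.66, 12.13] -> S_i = -5.75 + 4.47*i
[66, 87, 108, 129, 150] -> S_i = 66 + 21*i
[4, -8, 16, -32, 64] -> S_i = 4*-2^i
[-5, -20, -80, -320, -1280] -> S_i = -5*4^i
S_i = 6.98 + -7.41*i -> [6.98, -0.43, -7.84, -15.25, -22.66]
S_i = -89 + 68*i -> [-89, -21, 47, 115, 183]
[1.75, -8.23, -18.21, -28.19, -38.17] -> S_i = 1.75 + -9.98*i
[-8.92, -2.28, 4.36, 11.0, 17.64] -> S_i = -8.92 + 6.64*i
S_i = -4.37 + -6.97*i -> [-4.37, -11.34, -18.31, -25.28, -32.25]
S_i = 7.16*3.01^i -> [7.16, 21.55, 64.87, 195.26, 587.73]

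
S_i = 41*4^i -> [41, 164, 656, 2624, 10496]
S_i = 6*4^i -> [6, 24, 96, 384, 1536]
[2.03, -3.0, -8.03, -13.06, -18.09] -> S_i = 2.03 + -5.03*i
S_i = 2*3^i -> [2, 6, 18, 54, 162]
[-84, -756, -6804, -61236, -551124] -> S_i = -84*9^i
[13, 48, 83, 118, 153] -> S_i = 13 + 35*i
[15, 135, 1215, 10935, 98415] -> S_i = 15*9^i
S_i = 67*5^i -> [67, 335, 1675, 8375, 41875]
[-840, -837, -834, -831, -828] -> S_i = -840 + 3*i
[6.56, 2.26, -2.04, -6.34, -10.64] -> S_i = 6.56 + -4.30*i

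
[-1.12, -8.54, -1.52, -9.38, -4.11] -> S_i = Random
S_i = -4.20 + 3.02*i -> [-4.2, -1.18, 1.84, 4.86, 7.88]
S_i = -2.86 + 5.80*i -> [-2.86, 2.94, 8.74, 14.54, 20.34]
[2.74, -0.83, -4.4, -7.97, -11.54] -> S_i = 2.74 + -3.57*i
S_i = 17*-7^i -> [17, -119, 833, -5831, 40817]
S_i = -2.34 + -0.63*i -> [-2.34, -2.97, -3.6, -4.23, -4.86]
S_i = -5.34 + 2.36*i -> [-5.34, -2.98, -0.62, 1.74, 4.1]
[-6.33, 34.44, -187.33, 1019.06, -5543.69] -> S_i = -6.33*(-5.44)^i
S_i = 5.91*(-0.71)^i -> [5.91, -4.2, 2.98, -2.12, 1.5]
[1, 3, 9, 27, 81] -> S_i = 1*3^i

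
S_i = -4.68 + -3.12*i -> [-4.68, -7.8, -10.92, -14.04, -17.16]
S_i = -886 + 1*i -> [-886, -885, -884, -883, -882]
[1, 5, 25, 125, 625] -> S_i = 1*5^i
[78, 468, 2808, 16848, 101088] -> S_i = 78*6^i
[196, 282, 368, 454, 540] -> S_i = 196 + 86*i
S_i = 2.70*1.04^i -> [2.7, 2.81, 2.92, 3.04, 3.16]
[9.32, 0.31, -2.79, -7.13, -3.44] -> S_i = Random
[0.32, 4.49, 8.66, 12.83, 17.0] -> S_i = 0.32 + 4.17*i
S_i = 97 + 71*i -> [97, 168, 239, 310, 381]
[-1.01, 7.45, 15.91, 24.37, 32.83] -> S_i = -1.01 + 8.46*i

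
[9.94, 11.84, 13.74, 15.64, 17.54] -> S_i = 9.94 + 1.90*i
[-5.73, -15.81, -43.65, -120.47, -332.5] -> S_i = -5.73*2.76^i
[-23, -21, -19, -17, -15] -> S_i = -23 + 2*i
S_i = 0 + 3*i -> [0, 3, 6, 9, 12]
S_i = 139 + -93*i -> [139, 46, -47, -140, -233]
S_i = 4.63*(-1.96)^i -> [4.63, -9.07, 17.79, -34.86, 68.33]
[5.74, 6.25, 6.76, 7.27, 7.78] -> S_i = 5.74 + 0.51*i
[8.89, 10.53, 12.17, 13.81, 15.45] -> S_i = 8.89 + 1.64*i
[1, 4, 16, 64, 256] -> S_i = 1*4^i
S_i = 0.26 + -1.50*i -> [0.26, -1.24, -2.74, -4.24, -5.74]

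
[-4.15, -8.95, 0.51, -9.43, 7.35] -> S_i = Random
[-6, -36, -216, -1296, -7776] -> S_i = -6*6^i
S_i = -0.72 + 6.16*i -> [-0.72, 5.44, 11.6, 17.76, 23.92]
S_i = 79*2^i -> [79, 158, 316, 632, 1264]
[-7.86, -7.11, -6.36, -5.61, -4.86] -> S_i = -7.86 + 0.75*i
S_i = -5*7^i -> [-5, -35, -245, -1715, -12005]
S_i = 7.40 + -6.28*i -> [7.4, 1.12, -5.16, -11.44, -17.72]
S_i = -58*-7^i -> [-58, 406, -2842, 19894, -139258]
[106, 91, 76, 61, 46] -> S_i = 106 + -15*i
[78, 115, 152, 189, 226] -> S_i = 78 + 37*i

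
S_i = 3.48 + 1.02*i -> [3.48, 4.5, 5.52, 6.54, 7.56]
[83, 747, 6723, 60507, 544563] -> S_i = 83*9^i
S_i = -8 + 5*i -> [-8, -3, 2, 7, 12]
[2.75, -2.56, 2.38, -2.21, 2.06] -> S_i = 2.75*(-0.93)^i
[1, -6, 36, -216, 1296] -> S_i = 1*-6^i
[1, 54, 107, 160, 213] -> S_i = 1 + 53*i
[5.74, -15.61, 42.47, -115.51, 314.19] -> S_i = 5.74*(-2.72)^i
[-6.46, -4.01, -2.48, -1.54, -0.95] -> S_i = -6.46*0.62^i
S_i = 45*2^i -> [45, 90, 180, 360, 720]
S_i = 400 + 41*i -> [400, 441, 482, 523, 564]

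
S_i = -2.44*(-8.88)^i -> [-2.44, 21.67, -192.4, 1708.55, -15171.96]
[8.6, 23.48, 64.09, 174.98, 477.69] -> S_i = 8.60*2.73^i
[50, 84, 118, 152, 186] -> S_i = 50 + 34*i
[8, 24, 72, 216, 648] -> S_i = 8*3^i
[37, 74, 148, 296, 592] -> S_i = 37*2^i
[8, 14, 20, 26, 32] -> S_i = 8 + 6*i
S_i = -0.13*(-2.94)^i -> [-0.13, 0.38, -1.12, 3.3, -9.71]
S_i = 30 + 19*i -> [30, 49, 68, 87, 106]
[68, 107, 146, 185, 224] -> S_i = 68 + 39*i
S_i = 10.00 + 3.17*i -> [10.0, 13.17, 16.34, 19.51, 22.68]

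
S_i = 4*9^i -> [4, 36, 324, 2916, 26244]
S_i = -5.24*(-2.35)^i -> [-5.24, 12.31, -28.94, 68.0, -159.81]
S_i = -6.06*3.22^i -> [-6.06, -19.51, -62.83, -202.32, -651.47]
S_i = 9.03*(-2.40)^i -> [9.03, -21.67, 52.01, -124.83, 299.59]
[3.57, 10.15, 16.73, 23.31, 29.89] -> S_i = 3.57 + 6.58*i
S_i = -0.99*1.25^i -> [-0.99, -1.24, -1.55, -1.93, -2.42]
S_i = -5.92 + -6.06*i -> [-5.92, -11.98, -18.04, -24.1, -30.16]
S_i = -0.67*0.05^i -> [-0.67, -0.03, -0.0, -0.0, -0.0]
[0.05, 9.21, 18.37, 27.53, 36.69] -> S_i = 0.05 + 9.16*i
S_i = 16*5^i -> [16, 80, 400, 2000, 10000]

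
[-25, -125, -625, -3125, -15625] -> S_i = -25*5^i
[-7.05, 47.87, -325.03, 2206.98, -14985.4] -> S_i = -7.05*(-6.79)^i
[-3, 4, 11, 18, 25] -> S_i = -3 + 7*i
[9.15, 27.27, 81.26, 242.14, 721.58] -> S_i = 9.15*2.98^i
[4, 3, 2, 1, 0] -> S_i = 4 + -1*i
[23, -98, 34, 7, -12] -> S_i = Random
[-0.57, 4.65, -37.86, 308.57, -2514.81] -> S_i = -0.57*(-8.15)^i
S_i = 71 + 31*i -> [71, 102, 133, 164, 195]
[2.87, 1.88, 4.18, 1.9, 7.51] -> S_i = Random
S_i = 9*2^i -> [9, 18, 36, 72, 144]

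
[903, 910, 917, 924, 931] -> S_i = 903 + 7*i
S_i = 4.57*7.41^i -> [4.57, 33.86, 250.93, 1859.39, 13778.09]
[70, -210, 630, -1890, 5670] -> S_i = 70*-3^i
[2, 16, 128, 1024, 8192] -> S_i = 2*8^i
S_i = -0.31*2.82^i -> [-0.31, -0.87, -2.47, -6.95, -19.6]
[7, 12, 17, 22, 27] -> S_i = 7 + 5*i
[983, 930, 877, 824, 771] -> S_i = 983 + -53*i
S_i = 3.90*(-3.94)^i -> [3.9, -15.37, 60.54, -238.54, 939.83]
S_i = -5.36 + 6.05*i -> [-5.36, 0.69, 6.74, 12.79, 18.84]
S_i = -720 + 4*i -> [-720, -716, -712, -708, -704]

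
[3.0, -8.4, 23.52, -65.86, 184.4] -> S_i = 3.00*(-2.80)^i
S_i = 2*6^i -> [2, 12, 72, 432, 2592]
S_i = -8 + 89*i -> [-8, 81, 170, 259, 348]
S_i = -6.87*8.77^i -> [-6.87, -60.25, -528.39, -4633.99, -40640.13]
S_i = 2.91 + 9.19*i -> [2.91, 12.1, 21.29, 30.48, 39.67]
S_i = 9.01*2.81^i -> [9.01, 25.32, 71.14, 199.91, 561.76]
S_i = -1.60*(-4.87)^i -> [-1.6, 7.79, -37.95, 184.8, -899.99]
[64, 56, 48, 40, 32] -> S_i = 64 + -8*i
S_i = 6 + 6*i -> [6, 12, 18, 24, 30]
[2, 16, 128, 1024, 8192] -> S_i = 2*8^i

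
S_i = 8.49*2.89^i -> [8.49, 24.54, 70.91, 204.93, 592.24]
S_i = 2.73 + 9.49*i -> [2.73, 12.22, 21.71, 31.2, 40.69]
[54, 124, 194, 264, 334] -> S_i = 54 + 70*i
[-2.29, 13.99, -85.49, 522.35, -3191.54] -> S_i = -2.29*(-6.11)^i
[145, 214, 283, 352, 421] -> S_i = 145 + 69*i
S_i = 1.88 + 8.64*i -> [1.88, 10.52, 19.16, 27.8, 36.44]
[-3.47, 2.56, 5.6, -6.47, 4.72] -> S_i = Random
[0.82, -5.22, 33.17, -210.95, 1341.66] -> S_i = 0.82*(-6.36)^i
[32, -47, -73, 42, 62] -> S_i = Random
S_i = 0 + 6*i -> [0, 6, 12, 18, 24]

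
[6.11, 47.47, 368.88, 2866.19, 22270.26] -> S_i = 6.11*7.77^i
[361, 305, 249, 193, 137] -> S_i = 361 + -56*i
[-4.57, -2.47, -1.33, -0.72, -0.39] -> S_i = -4.57*0.54^i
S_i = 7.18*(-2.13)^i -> [7.18, -15.29, 32.57, -69.38, 147.79]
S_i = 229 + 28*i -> [229, 257, 285, 313, 341]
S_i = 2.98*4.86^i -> [2.98, 14.48, 70.39, 342.08, 1662.5]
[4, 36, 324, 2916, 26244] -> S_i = 4*9^i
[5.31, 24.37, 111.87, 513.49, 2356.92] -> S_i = 5.31*4.59^i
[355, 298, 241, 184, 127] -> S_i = 355 + -57*i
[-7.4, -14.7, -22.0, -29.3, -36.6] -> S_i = -7.40 + -7.30*i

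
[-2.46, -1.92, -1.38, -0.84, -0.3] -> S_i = -2.46 + 0.54*i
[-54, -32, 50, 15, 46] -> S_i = Random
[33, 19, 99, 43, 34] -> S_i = Random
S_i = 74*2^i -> [74, 148, 296, 592, 1184]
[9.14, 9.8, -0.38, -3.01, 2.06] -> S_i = Random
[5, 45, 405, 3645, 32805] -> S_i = 5*9^i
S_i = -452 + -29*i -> [-452, -481, -510, -539, -568]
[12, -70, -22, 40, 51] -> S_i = Random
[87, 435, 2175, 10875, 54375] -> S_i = 87*5^i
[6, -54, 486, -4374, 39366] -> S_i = 6*-9^i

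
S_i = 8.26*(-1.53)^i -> [8.26, -12.64, 19.34, -29.58, 45.26]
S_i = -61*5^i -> [-61, -305, -1525, -7625, -38125]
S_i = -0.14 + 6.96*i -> [-0.14, 6.82, 13.78, 20.74, 27.7]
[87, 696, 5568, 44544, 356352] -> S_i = 87*8^i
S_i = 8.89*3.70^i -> [8.89, 32.89, 121.7, 450.31, 1666.13]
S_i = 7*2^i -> [7, 14, 28, 56, 112]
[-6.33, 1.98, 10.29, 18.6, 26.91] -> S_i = -6.33 + 8.31*i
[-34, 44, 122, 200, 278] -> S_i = -34 + 78*i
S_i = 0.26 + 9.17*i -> [0.26, 9.43, 18.6, 27.77, 36.94]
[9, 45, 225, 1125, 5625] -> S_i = 9*5^i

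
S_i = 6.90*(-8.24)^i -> [6.9, -56.86, 468.49, -3860.39, 31809.58]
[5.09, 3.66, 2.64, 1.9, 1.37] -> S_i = 5.09*0.72^i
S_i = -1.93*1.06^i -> [-1.93, -2.05, -2.17, -2.3, -2.44]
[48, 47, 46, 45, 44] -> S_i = 48 + -1*i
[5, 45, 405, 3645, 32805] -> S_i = 5*9^i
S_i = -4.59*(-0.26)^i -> [-4.59, 1.19, -0.31, 0.08, -0.02]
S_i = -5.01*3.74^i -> [-5.01, -18.74, -70.08, -262.09, -980.22]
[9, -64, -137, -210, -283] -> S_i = 9 + -73*i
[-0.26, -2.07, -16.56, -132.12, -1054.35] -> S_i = -0.26*7.98^i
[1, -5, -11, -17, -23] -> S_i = 1 + -6*i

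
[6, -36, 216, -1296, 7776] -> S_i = 6*-6^i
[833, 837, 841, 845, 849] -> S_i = 833 + 4*i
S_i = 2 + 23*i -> [2, 25, 48, 71, 94]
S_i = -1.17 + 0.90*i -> [-1.17, -0.27, 0.63, 1.53, 2.43]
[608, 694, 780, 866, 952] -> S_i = 608 + 86*i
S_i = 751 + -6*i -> [751, 745, 739, 733, 727]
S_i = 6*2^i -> [6, 12, 24, 48, 96]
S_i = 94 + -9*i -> [94, 85, 76, 67, 58]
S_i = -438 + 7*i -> [-438, -431, -424, -417, -410]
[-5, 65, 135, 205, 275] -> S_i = -5 + 70*i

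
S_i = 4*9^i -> [4, 36, 324, 2916, 26244]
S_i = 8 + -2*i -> [8, 6, 4, 2, 0]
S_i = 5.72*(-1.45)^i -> [5.72, -8.29, 12.03, -17.44, 25.29]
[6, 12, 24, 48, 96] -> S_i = 6*2^i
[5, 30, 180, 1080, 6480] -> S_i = 5*6^i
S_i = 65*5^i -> [65, 325, 1625, 8125, 40625]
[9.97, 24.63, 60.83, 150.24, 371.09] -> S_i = 9.97*2.47^i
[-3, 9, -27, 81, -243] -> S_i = -3*-3^i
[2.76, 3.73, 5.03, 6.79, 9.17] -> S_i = 2.76*1.35^i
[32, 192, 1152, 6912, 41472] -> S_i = 32*6^i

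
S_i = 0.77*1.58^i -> [0.77, 1.22, 1.92, 3.04, 4.8]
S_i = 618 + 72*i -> [618, 690, 762, 834, 906]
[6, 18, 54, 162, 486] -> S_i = 6*3^i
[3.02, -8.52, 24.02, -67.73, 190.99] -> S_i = 3.02*(-2.82)^i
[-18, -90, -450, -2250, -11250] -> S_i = -18*5^i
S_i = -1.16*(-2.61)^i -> [-1.16, 3.03, -7.9, 20.62, -53.83]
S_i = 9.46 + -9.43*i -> [9.46, 0.03, -9.4, -18.83, -28.26]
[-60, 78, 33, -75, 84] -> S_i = Random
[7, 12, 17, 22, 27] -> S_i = 7 + 5*i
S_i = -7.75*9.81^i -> [-7.75, -76.03, -745.83, -7316.59, -71775.75]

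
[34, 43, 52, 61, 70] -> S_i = 34 + 9*i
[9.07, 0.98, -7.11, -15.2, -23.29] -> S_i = 9.07 + -8.09*i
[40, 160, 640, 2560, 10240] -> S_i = 40*4^i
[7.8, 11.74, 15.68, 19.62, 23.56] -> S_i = 7.80 + 3.94*i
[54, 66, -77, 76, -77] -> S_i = Random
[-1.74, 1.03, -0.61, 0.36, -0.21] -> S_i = -1.74*(-0.59)^i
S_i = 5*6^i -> [5, 30, 180, 1080, 6480]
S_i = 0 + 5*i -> [0, 5, 10, 15, 20]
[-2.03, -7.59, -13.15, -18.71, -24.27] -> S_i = -2.03 + -5.56*i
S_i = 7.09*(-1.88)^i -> [7.09, -13.33, 25.06, -47.11, 88.57]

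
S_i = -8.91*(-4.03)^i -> [-8.91, 35.91, -144.71, 583.17, -2350.16]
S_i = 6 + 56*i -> [6, 62, 118, 174, 230]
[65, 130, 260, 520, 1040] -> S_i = 65*2^i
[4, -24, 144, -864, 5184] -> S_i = 4*-6^i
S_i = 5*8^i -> [5, 40, 320, 2560, 20480]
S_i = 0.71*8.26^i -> [0.71, 5.86, 48.44, 400.13, 3305.05]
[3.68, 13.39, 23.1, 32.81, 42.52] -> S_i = 3.68 + 9.71*i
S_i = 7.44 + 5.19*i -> [7.44, 12.63, 17.82, 23.01, 28.2]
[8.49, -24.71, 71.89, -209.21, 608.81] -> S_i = 8.49*(-2.91)^i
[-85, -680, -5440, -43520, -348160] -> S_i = -85*8^i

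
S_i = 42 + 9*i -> [42, 51, 60, 69, 78]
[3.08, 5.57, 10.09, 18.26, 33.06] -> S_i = 3.08*1.81^i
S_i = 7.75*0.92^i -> [7.75, 7.13, 6.56, 6.03, 5.55]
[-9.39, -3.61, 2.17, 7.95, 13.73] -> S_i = -9.39 + 5.78*i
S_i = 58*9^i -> [58, 522, 4698, 42282, 380538]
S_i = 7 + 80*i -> [7, 87, 167, 247, 327]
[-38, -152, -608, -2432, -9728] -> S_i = -38*4^i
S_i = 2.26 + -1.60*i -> [2.26, 0.66, -0.94, -2.54, -4.14]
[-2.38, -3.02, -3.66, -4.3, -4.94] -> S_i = -2.38 + -0.64*i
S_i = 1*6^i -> [1, 6, 36, 216, 1296]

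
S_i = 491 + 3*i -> [491, 494, 497, 500, 503]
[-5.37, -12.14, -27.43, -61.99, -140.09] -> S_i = -5.37*2.26^i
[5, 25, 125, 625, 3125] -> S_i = 5*5^i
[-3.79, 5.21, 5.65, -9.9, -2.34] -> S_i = Random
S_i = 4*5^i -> [4, 20, 100, 500, 2500]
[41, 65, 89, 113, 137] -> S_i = 41 + 24*i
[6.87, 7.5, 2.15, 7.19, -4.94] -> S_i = Random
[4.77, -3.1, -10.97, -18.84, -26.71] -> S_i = 4.77 + -7.87*i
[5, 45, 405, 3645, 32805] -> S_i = 5*9^i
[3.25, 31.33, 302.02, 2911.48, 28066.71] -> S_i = 3.25*9.64^i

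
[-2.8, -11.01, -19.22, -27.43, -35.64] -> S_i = -2.80 + -8.21*i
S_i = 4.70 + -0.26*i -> [4.7, 4.44, 4.18, 3.92, 3.66]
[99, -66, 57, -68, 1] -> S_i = Random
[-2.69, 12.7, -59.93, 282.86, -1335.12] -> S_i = -2.69*(-4.72)^i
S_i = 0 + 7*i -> [0, 7, 14, 21, 28]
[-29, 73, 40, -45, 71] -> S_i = Random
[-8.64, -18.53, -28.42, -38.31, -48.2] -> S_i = -8.64 + -9.89*i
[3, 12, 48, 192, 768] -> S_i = 3*4^i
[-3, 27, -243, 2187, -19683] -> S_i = -3*-9^i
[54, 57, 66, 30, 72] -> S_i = Random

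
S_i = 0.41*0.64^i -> [0.41, 0.26, 0.17, 0.11, 0.07]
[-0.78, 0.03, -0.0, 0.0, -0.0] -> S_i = -0.78*(-0.04)^i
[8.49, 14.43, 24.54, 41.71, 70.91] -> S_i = 8.49*1.70^i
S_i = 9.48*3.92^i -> [9.48, 37.16, 145.67, 571.04, 2238.48]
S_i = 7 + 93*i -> [7, 100, 193, 286, 379]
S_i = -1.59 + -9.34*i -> [-1.59, -10.93, -20.27, -29.61, -38.95]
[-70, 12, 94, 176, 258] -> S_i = -70 + 82*i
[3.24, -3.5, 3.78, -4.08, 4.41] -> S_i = 3.24*(-1.08)^i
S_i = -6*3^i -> [-6, -18, -54, -162, -486]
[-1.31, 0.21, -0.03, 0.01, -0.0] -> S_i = -1.31*(-0.16)^i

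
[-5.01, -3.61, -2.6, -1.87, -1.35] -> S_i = -5.01*0.72^i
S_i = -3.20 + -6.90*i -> [-3.2, -10.1, -17.0, -23.9, -30.8]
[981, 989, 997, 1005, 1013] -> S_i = 981 + 8*i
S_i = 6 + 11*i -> [6, 17, 28, 39, 50]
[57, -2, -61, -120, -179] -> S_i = 57 + -59*i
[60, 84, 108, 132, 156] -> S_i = 60 + 24*i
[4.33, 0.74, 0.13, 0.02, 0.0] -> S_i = 4.33*0.17^i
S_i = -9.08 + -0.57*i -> [-9.08, -9.65, -10.22, -10.79, -11.36]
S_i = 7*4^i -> [7, 28, 112, 448, 1792]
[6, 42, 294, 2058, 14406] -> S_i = 6*7^i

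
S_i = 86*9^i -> [86, 774, 6966, 62694, 564246]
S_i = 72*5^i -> [72, 360, 1800, 9000, 45000]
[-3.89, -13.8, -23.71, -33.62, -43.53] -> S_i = -3.89 + -9.91*i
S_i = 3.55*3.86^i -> [3.55, 13.7, 52.89, 204.17, 788.09]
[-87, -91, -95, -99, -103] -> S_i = -87 + -4*i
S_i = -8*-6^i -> [-8, 48, -288, 1728, -10368]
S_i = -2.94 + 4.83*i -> [-2.94, 1.89, 6.72, 11.55, 16.38]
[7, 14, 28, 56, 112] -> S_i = 7*2^i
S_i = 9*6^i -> [9, 54, 324, 1944, 11664]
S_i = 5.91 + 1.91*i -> [5.91, 7.82, 9.73, 11.64, 13.55]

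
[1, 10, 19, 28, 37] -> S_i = 1 + 9*i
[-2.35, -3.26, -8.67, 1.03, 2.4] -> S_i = Random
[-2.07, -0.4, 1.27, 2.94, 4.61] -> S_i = -2.07 + 1.67*i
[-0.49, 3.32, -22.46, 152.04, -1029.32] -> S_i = -0.49*(-6.77)^i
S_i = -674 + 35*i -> [-674, -639, -604, -569, -534]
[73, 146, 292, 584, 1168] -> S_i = 73*2^i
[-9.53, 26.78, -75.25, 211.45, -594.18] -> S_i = -9.53*(-2.81)^i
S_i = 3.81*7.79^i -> [3.81, 29.68, 231.21, 1801.1, 14030.55]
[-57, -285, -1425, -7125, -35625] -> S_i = -57*5^i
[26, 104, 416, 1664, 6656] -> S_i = 26*4^i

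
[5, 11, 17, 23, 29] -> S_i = 5 + 6*i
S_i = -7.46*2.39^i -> [-7.46, -17.83, -42.61, -101.84, -243.41]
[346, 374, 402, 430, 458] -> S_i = 346 + 28*i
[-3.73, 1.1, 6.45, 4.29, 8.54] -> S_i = Random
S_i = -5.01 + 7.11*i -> [-5.01, 2.1, 9.21, 16.32, 23.43]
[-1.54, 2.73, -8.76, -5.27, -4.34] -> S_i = Random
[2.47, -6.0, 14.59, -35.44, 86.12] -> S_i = 2.47*(-2.43)^i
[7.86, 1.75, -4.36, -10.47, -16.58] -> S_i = 7.86 + -6.11*i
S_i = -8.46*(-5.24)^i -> [-8.46, 44.33, -232.29, 1217.21, -6378.16]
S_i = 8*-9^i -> [8, -72, 648, -5832, 52488]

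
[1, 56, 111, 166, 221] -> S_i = 1 + 55*i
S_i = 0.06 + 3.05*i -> [0.06, 3.11, 6.16, 9.21, 12.26]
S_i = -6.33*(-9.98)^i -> [-6.33, 63.17, -630.47, 6292.1, -62795.12]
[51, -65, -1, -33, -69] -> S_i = Random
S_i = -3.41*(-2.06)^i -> [-3.41, 7.02, -14.47, 29.81, -61.41]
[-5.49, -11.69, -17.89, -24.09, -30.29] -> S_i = -5.49 + -6.20*i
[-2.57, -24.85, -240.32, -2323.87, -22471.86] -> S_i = -2.57*9.67^i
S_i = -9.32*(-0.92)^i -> [-9.32, 8.57, -7.89, 7.26, -6.68]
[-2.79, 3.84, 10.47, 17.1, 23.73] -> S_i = -2.79 + 6.63*i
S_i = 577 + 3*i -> [577, 580, 583, 586, 589]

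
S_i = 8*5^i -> [8, 40, 200, 1000, 5000]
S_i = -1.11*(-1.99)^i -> [-1.11, 2.21, -4.4, 8.75, -17.41]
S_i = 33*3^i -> [33, 99, 297, 891, 2673]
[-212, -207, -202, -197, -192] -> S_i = -212 + 5*i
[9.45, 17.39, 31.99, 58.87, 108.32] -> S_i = 9.45*1.84^i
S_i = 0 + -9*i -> [0, -9, -18, -27, -36]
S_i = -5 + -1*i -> [-5, -6, -7, -8, -9]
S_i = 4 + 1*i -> [4, 5, 6, 7, 8]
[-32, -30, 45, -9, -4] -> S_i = Random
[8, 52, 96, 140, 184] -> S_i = 8 + 44*i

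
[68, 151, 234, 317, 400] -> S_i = 68 + 83*i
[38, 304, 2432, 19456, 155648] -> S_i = 38*8^i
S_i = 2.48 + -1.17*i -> [2.48, 1.31, 0.14, -1.03, -2.2]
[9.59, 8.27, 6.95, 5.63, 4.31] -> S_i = 9.59 + -1.32*i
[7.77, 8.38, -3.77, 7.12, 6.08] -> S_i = Random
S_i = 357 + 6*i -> [357, 363, 369, 375, 381]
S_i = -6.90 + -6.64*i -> [-6.9, -13.54, -20.18, -26.82, -33.46]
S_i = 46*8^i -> [46, 368, 2944, 23552, 188416]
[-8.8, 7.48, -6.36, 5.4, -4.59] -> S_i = -8.80*(-0.85)^i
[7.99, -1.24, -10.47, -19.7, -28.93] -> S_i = 7.99 + -9.23*i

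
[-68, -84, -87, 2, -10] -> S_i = Random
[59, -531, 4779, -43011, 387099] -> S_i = 59*-9^i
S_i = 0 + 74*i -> [0, 74, 148, 222, 296]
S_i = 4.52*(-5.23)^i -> [4.52, -23.64, 123.64, -646.61, 3381.78]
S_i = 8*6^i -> [8, 48, 288, 1728, 10368]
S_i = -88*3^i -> [-88, -264, -792, -2376, -7128]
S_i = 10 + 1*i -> [10, 11, 12, 13, 14]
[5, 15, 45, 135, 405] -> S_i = 5*3^i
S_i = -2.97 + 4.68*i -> [-2.97, 1.71, 6.39, 11.07, 15.75]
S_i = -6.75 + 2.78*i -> [-6.75, -3.97, -1.19, 1.59, 4.37]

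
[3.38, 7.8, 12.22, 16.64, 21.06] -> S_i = 3.38 + 4.42*i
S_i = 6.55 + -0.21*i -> [6.55, 6.34, 6.13, 5.92, 5.71]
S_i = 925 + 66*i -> [925, 991, 1057, 1123, 1189]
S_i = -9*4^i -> [-9, -36, -144, -576, -2304]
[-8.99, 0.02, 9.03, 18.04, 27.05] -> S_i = -8.99 + 9.01*i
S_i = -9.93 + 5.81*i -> [-9.93, -4.12, 1.69, 7.5, 13.31]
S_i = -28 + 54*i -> [-28, 26, 80, 134, 188]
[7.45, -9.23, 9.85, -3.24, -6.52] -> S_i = Random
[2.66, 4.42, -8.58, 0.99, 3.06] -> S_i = Random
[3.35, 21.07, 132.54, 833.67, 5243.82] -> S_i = 3.35*6.29^i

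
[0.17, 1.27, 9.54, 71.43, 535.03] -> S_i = 0.17*7.49^i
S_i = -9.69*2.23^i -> [-9.69, -21.61, -48.19, -107.46, -239.63]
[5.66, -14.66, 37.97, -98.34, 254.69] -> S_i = 5.66*(-2.59)^i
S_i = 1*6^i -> [1, 6, 36, 216, 1296]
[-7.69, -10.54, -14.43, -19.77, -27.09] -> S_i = -7.69*1.37^i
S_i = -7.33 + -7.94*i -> [-7.33, -15.27, -23.21, -31.15, -39.09]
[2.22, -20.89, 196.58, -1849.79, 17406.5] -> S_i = 2.22*(-9.41)^i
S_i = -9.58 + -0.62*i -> [-9.58, -10.2, -10.82, -11.44, -12.06]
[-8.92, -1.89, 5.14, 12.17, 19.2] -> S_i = -8.92 + 7.03*i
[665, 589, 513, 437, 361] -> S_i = 665 + -76*i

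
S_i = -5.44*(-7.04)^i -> [-5.44, 38.3, -269.62, 1898.09, -13362.56]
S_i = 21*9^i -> [21, 189, 1701, 15309, 137781]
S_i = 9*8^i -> [9, 72, 576, 4608, 36864]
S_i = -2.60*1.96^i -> [-2.6, -5.1, -9.99, -19.58, -38.37]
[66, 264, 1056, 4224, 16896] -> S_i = 66*4^i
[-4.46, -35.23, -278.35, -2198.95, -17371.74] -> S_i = -4.46*7.90^i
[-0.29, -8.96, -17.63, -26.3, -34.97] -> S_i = -0.29 + -8.67*i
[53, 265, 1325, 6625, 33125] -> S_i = 53*5^i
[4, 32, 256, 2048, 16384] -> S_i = 4*8^i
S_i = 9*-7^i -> [9, -63, 441, -3087, 21609]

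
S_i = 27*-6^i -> [27, -162, 972, -5832, 34992]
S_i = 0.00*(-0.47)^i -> [0.0, -0.0, 0.0, -0.0, 0.0]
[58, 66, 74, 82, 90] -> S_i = 58 + 8*i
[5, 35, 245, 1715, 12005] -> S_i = 5*7^i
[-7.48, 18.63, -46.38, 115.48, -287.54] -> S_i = -7.48*(-2.49)^i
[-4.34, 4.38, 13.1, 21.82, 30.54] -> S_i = -4.34 + 8.72*i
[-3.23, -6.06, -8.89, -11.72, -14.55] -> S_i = -3.23 + -2.83*i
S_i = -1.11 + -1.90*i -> [-1.11, -3.01, -4.91, -6.81, -8.71]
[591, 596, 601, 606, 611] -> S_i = 591 + 5*i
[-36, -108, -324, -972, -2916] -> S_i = -36*3^i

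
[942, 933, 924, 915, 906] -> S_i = 942 + -9*i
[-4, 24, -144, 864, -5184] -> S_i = -4*-6^i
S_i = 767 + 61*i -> [767, 828, 889, 950, 1011]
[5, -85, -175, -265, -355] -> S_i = 5 + -90*i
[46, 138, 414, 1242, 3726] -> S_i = 46*3^i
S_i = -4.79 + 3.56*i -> [-4.79, -1.23, 2.33, 5.89, 9.45]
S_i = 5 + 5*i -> [5, 10, 15, 20, 25]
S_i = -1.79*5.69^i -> [-1.79, -10.19, -57.95, -329.75, -1876.3]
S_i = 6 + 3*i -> [6, 9, 12, 15, 18]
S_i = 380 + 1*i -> [380, 381, 382, 383, 384]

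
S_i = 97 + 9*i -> [97, 106, 115, 124, 133]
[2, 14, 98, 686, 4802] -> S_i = 2*7^i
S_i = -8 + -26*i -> [-8, -34, -60, -86, -112]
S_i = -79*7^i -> [-79, -553, -3871, -27097, -189679]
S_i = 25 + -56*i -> [25, -31, -87, -143, -199]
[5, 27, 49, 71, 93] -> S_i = 5 + 22*i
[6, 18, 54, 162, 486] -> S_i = 6*3^i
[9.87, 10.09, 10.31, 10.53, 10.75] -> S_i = 9.87 + 0.22*i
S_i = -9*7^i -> [-9, -63, -441, -3087, -21609]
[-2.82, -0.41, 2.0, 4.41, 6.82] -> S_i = -2.82 + 2.41*i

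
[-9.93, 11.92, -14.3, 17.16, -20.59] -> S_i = -9.93*(-1.20)^i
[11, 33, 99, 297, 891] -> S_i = 11*3^i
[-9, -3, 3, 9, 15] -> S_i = -9 + 6*i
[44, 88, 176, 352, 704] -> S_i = 44*2^i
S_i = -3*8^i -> [-3, -24, -192, -1536, -12288]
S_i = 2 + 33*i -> [2, 35, 68, 101, 134]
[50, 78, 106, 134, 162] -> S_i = 50 + 28*i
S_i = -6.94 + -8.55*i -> [-6.94, -15.49, -24.04, -32.59, -41.14]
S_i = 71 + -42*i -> [71, 29, -13, -55, -97]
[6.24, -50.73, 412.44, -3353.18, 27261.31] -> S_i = 6.24*(-8.13)^i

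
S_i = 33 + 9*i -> [33, 42, 51, 60, 69]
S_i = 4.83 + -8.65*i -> [4.83, -3.82, -12.47, -21.12, -29.77]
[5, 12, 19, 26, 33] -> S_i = 5 + 7*i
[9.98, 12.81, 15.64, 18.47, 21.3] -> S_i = 9.98 + 2.83*i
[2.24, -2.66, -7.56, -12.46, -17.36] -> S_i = 2.24 + -4.90*i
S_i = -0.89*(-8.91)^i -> [-0.89, 7.93, -70.66, 629.54, -5609.2]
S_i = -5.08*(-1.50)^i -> [-5.08, 7.62, -11.43, 17.14, -25.72]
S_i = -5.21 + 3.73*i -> [-5.21, -1.48, 2.25, 5.98, 9.71]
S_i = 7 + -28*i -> [7, -21, -49, -77, -105]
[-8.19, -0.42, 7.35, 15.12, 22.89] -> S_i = -8.19 + 7.77*i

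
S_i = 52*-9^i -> [52, -468, 4212, -37908, 341172]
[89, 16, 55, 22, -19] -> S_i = Random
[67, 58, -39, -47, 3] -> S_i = Random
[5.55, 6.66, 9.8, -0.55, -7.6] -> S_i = Random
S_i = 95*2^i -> [95, 190, 380, 760, 1520]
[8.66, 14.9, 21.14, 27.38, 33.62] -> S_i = 8.66 + 6.24*i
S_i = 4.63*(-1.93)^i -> [4.63, -8.94, 17.25, -33.29, 64.24]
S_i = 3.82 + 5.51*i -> [3.82, 9.33, 14.84, 20.35, 25.86]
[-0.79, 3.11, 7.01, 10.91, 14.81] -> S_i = -0.79 + 3.90*i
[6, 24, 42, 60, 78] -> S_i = 6 + 18*i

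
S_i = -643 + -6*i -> [-643, -649, -655, -661, -667]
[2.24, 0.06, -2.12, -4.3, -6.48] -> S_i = 2.24 + -2.18*i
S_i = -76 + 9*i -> [-76, -67, -58, -49, -40]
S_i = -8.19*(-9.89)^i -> [-8.19, 81.0, -801.08, 7922.69, -78355.42]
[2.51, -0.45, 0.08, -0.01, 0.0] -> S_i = 2.51*(-0.18)^i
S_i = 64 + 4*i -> [64, 68, 72, 76, 80]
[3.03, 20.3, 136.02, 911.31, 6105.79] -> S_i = 3.03*6.70^i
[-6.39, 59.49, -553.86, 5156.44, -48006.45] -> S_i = -6.39*(-9.31)^i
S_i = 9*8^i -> [9, 72, 576, 4608, 36864]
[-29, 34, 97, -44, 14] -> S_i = Random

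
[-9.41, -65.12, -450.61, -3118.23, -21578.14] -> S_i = -9.41*6.92^i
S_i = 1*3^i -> [1, 3, 9, 27, 81]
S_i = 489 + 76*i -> [489, 565, 641, 717, 793]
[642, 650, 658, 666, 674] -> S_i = 642 + 8*i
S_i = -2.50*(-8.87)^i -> [-2.5, 22.17, -196.69, 1744.66, -15475.14]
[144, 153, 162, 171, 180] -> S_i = 144 + 9*i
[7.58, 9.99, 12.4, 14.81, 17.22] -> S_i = 7.58 + 2.41*i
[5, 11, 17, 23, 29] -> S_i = 5 + 6*i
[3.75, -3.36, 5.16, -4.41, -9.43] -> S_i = Random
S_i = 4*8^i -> [4, 32, 256, 2048, 16384]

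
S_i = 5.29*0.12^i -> [5.29, 0.63, 0.08, 0.01, 0.0]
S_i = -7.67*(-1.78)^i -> [-7.67, 13.65, -24.3, 43.26, -77.0]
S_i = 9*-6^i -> [9, -54, 324, -1944, 11664]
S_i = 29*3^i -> [29, 87, 261, 783, 2349]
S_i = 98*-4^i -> [98, -392, 1568, -6272, 25088]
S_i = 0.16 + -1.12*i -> [0.16, -0.96, -2.08, -3.2, -4.32]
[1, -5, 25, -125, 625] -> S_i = 1*-5^i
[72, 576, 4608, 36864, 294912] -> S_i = 72*8^i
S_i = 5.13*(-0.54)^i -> [5.13, -2.77, 1.5, -0.81, 0.44]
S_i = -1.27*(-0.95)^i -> [-1.27, 1.21, -1.15, 1.09, -1.03]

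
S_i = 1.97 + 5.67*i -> [1.97, 7.64, 13.31, 18.98, 24.65]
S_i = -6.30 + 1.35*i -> [-6.3, -4.95, -3.6, -2.25, -0.9]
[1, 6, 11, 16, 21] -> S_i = 1 + 5*i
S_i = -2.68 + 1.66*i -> [-2.68, -1.02, 0.64, 2.3, 3.96]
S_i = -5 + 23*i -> [-5, 18, 41, 64, 87]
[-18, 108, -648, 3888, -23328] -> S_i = -18*-6^i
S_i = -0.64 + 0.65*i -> [-0.64, 0.01, 0.66, 1.31, 1.96]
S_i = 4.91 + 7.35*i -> [4.91, 12.26, 19.61, 26.96, 34.31]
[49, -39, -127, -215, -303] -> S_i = 49 + -88*i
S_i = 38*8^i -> [38, 304, 2432, 19456, 155648]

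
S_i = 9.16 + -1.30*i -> [9.16, 7.86, 6.56, 5.26, 3.96]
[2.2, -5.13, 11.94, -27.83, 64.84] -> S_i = 2.20*(-2.33)^i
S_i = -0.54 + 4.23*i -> [-0.54, 3.69, 7.92, 12.15, 16.38]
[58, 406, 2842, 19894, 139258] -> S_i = 58*7^i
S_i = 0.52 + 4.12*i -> [0.52, 4.64, 8.76, 12.88, 17.0]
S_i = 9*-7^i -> [9, -63, 441, -3087, 21609]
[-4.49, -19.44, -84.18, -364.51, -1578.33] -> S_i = -4.49*4.33^i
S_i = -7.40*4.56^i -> [-7.4, -33.74, -153.87, -701.66, -3199.57]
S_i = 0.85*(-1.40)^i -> [0.85, -1.19, 1.67, -2.33, 3.27]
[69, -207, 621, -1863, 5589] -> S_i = 69*-3^i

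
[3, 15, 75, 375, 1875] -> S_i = 3*5^i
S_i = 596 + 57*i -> [596, 653, 710, 767, 824]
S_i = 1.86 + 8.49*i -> [1.86, 10.35, 18.84, 27.33, 35.82]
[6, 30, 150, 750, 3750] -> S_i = 6*5^i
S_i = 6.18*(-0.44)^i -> [6.18, -2.72, 1.2, -0.53, 0.23]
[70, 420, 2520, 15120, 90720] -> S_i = 70*6^i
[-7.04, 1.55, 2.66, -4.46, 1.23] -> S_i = Random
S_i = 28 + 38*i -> [28, 66, 104, 142, 180]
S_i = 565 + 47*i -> [565, 612, 659, 706, 753]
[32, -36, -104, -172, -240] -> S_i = 32 + -68*i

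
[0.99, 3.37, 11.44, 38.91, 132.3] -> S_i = 0.99*3.40^i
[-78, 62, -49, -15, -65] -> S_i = Random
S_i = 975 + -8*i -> [975, 967, 959, 951, 943]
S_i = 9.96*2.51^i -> [9.96, 25.0, 62.75, 157.5, 395.32]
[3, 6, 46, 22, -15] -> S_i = Random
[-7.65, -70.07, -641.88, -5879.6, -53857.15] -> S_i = -7.65*9.16^i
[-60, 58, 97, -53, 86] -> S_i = Random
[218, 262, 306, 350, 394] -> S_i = 218 + 44*i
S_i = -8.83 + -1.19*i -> [-8.83, -10.02, -11.21, -12.4, -13.59]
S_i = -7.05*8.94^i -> [-7.05, -63.03, -563.46, -5037.34, -45033.86]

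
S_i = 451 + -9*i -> [451, 442, 433, 424, 415]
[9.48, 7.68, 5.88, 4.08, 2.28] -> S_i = 9.48 + -1.80*i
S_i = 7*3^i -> [7, 21, 63, 189, 567]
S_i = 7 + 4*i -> [7, 11, 15, 19, 23]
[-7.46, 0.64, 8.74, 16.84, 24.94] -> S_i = -7.46 + 8.10*i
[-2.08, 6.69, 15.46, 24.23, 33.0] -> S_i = -2.08 + 8.77*i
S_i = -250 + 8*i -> [-250, -242, -234, -226, -218]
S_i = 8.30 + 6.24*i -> [8.3, 14.54, 20.78, 27.02, 33.26]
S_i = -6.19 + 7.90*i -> [-6.19, 1.71, 9.61, 17.51, 25.41]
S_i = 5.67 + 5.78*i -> [5.67, 11.45, 17.23, 23.01, 28.79]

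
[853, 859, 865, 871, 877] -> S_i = 853 + 6*i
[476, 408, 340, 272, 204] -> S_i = 476 + -68*i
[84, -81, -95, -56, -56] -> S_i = Random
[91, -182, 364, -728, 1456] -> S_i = 91*-2^i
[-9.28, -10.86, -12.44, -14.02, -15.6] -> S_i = -9.28 + -1.58*i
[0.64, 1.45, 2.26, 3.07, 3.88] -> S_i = 0.64 + 0.81*i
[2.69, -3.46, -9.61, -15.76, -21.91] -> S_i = 2.69 + -6.15*i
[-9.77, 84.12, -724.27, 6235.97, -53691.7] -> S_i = -9.77*(-8.61)^i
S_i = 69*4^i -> [69, 276, 1104, 4416, 17664]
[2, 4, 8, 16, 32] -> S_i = 2*2^i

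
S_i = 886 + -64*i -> [886, 822, 758, 694, 630]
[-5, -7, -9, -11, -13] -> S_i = -5 + -2*i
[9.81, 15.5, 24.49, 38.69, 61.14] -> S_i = 9.81*1.58^i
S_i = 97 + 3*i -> [97, 100, 103, 106, 109]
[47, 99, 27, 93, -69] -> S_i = Random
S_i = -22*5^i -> [-22, -110, -550, -2750, -13750]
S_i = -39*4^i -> [-39, -156, -624, -2496, -9984]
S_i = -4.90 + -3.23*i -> [-4.9, -8.13, -11.36, -14.59, -17.82]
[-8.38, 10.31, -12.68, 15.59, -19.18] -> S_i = -8.38*(-1.23)^i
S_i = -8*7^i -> [-8, -56, -392, -2744, -19208]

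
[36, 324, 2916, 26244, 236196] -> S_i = 36*9^i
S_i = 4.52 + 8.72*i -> [4.52, 13.24, 21.96, 30.68, 39.4]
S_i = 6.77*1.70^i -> [6.77, 11.51, 19.57, 33.26, 56.54]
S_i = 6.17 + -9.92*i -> [6.17, -3.75, -13.67, -23.59, -33.51]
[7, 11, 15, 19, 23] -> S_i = 7 + 4*i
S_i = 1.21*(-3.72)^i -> [1.21, -4.5, 16.74, -62.29, 231.72]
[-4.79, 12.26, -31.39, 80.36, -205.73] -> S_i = -4.79*(-2.56)^i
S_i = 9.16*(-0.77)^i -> [9.16, -7.05, 5.43, -4.18, 3.22]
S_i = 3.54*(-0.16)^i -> [3.54, -0.57, 0.09, -0.01, 0.0]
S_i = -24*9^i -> [-24, -216, -1944, -17496, -157464]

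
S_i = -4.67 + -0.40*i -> [-4.67, -5.07, -5.47, -5.87, -6.27]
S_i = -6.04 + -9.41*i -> [-6.04, -15.45, -24.86, -34.27, -43.68]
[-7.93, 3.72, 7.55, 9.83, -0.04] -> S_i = Random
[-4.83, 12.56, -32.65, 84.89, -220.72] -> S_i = -4.83*(-2.60)^i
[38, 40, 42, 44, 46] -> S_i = 38 + 2*i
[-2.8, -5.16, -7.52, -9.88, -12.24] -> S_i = -2.80 + -2.36*i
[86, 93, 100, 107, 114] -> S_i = 86 + 7*i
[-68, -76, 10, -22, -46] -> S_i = Random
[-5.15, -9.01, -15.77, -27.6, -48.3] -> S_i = -5.15*1.75^i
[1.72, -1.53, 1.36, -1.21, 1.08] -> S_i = 1.72*(-0.89)^i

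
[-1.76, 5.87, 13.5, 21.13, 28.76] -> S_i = -1.76 + 7.63*i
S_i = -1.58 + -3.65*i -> [-1.58, -5.23, -8.88, -12.53, -16.18]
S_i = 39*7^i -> [39, 273, 1911, 13377, 93639]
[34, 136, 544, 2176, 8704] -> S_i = 34*4^i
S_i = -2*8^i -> [-2, -16, -128, -1024, -8192]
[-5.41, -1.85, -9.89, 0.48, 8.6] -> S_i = Random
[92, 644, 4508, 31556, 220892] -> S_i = 92*7^i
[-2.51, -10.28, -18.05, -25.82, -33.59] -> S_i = -2.51 + -7.77*i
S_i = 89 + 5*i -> [89, 94, 99, 104, 109]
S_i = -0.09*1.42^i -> [-0.09, -0.13, -0.18, -0.26, -0.37]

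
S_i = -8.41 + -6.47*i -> [-8.41, -14.88, -21.35, -27.82, -34.29]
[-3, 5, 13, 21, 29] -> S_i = -3 + 8*i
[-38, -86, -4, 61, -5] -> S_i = Random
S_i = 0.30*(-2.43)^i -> [0.3, -0.73, 1.77, -4.3, 10.46]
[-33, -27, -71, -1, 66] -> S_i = Random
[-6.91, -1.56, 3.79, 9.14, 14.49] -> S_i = -6.91 + 5.35*i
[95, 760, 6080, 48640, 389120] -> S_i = 95*8^i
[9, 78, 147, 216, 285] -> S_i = 9 + 69*i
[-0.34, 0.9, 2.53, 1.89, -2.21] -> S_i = Random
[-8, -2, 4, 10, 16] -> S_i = -8 + 6*i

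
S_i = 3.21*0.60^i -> [3.21, 1.93, 1.16, 0.69, 0.42]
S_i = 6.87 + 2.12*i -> [6.87, 8.99, 11.11, 13.23, 15.35]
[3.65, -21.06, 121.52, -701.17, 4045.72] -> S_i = 3.65*(-5.77)^i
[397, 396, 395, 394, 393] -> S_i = 397 + -1*i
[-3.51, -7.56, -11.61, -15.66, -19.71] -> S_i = -3.51 + -4.05*i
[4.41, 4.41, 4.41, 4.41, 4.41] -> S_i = 4.41 + -0.00*i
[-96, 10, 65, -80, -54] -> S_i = Random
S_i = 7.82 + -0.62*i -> [7.82, 7.2, 6.58, 5.96, 5.34]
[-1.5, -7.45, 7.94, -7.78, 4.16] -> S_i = Random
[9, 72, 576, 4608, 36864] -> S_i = 9*8^i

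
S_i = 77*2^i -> [77, 154, 308, 616, 1232]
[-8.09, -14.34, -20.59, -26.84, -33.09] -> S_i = -8.09 + -6.25*i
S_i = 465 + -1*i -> [465, 464, 463, 462, 461]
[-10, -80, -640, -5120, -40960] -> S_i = -10*8^i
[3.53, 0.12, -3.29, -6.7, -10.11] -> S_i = 3.53 + -3.41*i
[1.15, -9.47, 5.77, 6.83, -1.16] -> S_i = Random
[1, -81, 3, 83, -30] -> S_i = Random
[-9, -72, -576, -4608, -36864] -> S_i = -9*8^i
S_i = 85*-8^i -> [85, -680, 5440, -43520, 348160]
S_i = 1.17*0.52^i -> [1.17, 0.61, 0.32, 0.16, 0.09]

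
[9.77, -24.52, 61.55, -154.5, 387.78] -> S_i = 9.77*(-2.51)^i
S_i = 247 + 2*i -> [247, 249, 251, 253, 255]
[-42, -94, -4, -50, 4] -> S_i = Random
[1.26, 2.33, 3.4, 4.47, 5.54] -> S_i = 1.26 + 1.07*i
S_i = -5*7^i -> [-5, -35, -245, -1715, -12005]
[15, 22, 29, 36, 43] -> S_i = 15 + 7*i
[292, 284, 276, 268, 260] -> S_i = 292 + -8*i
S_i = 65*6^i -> [65, 390, 2340, 14040, 84240]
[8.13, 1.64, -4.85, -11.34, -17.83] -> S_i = 8.13 + -6.49*i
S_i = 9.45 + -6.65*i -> [9.45, 2.8, -3.85, -10.5, -17.15]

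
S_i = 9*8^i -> [9, 72, 576, 4608, 36864]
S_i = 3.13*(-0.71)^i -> [3.13, -2.22, 1.58, -1.12, 0.8]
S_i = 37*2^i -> [37, 74, 148, 296, 592]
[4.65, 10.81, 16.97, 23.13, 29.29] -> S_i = 4.65 + 6.16*i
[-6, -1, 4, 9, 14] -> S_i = -6 + 5*i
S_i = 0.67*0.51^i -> [0.67, 0.34, 0.17, 0.09, 0.05]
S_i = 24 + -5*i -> [24, 19, 14, 9, 4]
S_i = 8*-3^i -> [8, -24, 72, -216, 648]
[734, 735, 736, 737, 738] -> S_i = 734 + 1*i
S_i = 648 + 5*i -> [648, 653, 658, 663, 668]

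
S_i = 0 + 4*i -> [0, 4, 8, 12, 16]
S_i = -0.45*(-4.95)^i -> [-0.45, 2.23, -11.03, 54.58, -270.17]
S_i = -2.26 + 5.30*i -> [-2.26, 3.04, 8.34, 13.64, 18.94]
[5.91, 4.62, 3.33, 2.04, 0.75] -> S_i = 5.91 + -1.29*i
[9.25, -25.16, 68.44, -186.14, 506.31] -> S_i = 9.25*(-2.72)^i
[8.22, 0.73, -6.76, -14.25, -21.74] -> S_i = 8.22 + -7.49*i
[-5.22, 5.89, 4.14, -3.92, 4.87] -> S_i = Random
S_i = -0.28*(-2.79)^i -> [-0.28, 0.78, -2.18, 6.08, -16.97]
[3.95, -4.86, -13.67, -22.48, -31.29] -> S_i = 3.95 + -8.81*i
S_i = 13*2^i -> [13, 26, 52, 104, 208]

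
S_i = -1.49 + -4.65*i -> [-1.49, -6.14, -10.79, -15.44, -20.09]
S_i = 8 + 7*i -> [8, 15, 22, 29, 36]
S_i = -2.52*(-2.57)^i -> [-2.52, 6.48, -16.64, 42.78, -109.93]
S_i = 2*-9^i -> [2, -18, 162, -1458, 13122]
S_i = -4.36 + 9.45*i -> [-4.36, 5.09, 14.54, 23.99, 33.44]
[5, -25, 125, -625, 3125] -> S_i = 5*-5^i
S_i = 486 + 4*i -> [486, 490, 494, 498, 502]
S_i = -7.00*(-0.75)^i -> [-7.0, 5.25, -3.94, 2.95, -2.21]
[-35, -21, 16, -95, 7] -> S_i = Random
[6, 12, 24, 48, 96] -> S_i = 6*2^i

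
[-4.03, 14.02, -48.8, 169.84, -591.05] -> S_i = -4.03*(-3.48)^i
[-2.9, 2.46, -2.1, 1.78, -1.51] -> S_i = -2.90*(-0.85)^i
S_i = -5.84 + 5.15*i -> [-5.84, -0.69, 4.46, 9.61, 14.76]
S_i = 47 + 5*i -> [47, 52, 57, 62, 67]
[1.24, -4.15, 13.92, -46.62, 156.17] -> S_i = 1.24*(-3.35)^i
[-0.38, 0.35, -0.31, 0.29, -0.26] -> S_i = -0.38*(-0.91)^i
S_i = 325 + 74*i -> [325, 399, 473, 547, 621]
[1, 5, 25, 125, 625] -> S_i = 1*5^i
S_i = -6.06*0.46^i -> [-6.06, -2.79, -1.28, -0.59, -0.27]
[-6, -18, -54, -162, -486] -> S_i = -6*3^i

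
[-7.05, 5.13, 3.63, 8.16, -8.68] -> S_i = Random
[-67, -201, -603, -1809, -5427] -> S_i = -67*3^i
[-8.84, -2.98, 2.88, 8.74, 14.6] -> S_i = -8.84 + 5.86*i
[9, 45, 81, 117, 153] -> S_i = 9 + 36*i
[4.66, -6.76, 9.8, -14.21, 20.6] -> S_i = 4.66*(-1.45)^i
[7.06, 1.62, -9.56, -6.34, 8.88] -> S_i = Random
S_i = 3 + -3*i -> [3, 0, -3, -6, -9]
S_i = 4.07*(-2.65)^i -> [4.07, -10.79, 28.58, -75.74, 200.71]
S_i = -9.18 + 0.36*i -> [-9.18, -8.82, -8.46, -8.1, -7.74]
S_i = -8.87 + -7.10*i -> [-8.87, -15.97, -23.07, -30.17, -37.27]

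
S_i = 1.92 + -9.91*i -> [1.92, -7.99, -17.9, -27.81, -37.72]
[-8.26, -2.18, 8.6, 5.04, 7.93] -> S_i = Random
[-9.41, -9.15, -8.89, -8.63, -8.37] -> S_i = -9.41 + 0.26*i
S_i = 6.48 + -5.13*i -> [6.48, 1.35, -3.78, -8.91, -14.04]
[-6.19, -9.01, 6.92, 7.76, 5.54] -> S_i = Random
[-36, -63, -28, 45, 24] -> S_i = Random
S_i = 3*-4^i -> [3, -12, 48, -192, 768]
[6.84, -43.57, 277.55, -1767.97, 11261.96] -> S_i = 6.84*(-6.37)^i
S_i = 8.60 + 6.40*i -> [8.6, 15.0, 21.4, 27.8, 34.2]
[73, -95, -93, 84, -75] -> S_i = Random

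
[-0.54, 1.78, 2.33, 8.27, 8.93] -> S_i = Random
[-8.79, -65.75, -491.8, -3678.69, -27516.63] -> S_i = -8.79*7.48^i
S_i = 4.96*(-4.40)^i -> [4.96, -21.82, 96.03, -422.51, 1859.06]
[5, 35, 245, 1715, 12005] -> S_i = 5*7^i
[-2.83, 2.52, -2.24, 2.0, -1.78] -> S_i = -2.83*(-0.89)^i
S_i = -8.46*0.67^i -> [-8.46, -5.67, -3.8, -2.54, -1.7]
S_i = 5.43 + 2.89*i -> [5.43, 8.32, 11.21, 14.1, 16.99]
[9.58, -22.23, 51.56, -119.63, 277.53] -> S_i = 9.58*(-2.32)^i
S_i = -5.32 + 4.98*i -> [-5.32, -0.34, 4.64, 9.62, 14.6]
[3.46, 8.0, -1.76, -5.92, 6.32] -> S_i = Random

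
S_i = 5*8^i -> [5, 40, 320, 2560, 20480]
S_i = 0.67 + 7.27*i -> [0.67, 7.94, 15.21, 22.48, 29.75]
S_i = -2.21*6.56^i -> [-2.21, -14.5, -95.1, -623.88, -4092.68]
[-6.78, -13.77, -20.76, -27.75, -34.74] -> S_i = -6.78 + -6.99*i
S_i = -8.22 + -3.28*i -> [-8.22, -11.5, -14.78, -18.06, -21.34]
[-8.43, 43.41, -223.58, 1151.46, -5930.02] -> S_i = -8.43*(-5.15)^i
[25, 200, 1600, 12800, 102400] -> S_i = 25*8^i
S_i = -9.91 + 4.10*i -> [-9.91, -5.81, -1.71, 2.39, 6.49]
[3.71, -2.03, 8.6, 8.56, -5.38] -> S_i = Random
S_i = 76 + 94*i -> [76, 170, 264, 358, 452]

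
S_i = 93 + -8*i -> [93, 85, 77, 69, 61]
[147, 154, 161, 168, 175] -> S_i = 147 + 7*i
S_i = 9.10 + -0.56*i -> [9.1, 8.54, 7.98, 7.42, 6.86]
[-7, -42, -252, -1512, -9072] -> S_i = -7*6^i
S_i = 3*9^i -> [3, 27, 243, 2187, 19683]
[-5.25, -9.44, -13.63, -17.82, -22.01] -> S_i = -5.25 + -4.19*i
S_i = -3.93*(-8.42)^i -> [-3.93, 33.09, -278.62, 2346.0, -19753.36]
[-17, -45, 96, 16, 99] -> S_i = Random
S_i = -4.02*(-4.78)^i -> [-4.02, 19.22, -91.85, 439.05, -2098.64]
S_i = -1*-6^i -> [-1, 6, -36, 216, -1296]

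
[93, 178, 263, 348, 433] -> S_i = 93 + 85*i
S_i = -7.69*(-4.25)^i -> [-7.69, 32.68, -138.9, 590.33, -2508.89]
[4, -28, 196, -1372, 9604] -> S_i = 4*-7^i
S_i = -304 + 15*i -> [-304, -289, -274, -259, -244]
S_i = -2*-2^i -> [-2, 4, -8, 16, -32]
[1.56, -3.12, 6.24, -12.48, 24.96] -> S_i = 1.56*(-2.00)^i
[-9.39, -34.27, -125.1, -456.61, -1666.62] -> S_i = -9.39*3.65^i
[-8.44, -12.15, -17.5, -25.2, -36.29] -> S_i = -8.44*1.44^i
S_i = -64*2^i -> [-64, -128, -256, -512, -1024]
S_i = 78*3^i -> [78, 234, 702, 2106, 6318]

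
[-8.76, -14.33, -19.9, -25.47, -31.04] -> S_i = -8.76 + -5.57*i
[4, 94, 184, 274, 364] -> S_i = 4 + 90*i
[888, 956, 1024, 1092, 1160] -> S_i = 888 + 68*i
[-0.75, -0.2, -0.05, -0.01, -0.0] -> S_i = -0.75*0.27^i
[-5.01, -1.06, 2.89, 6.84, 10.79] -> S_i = -5.01 + 3.95*i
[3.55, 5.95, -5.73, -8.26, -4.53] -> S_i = Random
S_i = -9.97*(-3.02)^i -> [-9.97, 30.11, -90.93, 274.61, -829.32]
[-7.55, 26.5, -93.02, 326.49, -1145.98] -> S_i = -7.55*(-3.51)^i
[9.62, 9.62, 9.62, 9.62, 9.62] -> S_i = 9.62*1.00^i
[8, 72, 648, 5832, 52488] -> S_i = 8*9^i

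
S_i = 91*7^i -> [91, 637, 4459, 31213, 218491]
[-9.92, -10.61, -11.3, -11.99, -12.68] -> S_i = -9.92 + -0.69*i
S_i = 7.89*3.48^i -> [7.89, 27.46, 95.55, 332.52, 1157.16]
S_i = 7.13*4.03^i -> [7.13, 28.73, 115.8, 466.66, 1880.66]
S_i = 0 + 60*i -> [0, 60, 120, 180, 240]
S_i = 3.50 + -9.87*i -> [3.5, -6.37, -16.24, -26.11, -35.98]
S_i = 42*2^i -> [42, 84, 168, 336, 672]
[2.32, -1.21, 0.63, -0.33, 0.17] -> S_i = 2.32*(-0.52)^i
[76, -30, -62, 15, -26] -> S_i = Random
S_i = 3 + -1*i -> [3, 2, 1, 0, -1]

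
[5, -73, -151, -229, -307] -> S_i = 5 + -78*i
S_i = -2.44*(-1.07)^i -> [-2.44, 2.61, -2.79, 2.99, -3.2]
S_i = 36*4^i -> [36, 144, 576, 2304, 9216]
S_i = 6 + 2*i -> [6, 8, 10, 12, 14]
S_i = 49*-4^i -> [49, -196, 784, -3136, 12544]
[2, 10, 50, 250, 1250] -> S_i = 2*5^i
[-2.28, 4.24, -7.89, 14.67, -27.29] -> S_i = -2.28*(-1.86)^i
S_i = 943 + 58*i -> [943, 1001, 1059, 1117, 1175]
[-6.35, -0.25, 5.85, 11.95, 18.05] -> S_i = -6.35 + 6.10*i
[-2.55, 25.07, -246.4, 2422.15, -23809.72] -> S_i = -2.55*(-9.83)^i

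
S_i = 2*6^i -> [2, 12, 72, 432, 2592]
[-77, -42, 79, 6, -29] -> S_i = Random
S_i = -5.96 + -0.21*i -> [-5.96, -6.17, -6.38, -6.59, -6.8]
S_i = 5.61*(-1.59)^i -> [5.61, -8.92, 14.18, -22.55, 35.86]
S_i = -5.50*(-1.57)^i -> [-5.5, 8.64, -13.56, 21.28, -33.42]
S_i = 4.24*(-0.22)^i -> [4.24, -0.93, 0.21, -0.05, 0.01]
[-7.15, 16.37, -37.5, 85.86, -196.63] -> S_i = -7.15*(-2.29)^i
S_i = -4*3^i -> [-4, -12, -36, -108, -324]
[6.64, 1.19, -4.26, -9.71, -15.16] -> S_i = 6.64 + -5.45*i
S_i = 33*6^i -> [33, 198, 1188, 7128, 42768]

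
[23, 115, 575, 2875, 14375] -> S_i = 23*5^i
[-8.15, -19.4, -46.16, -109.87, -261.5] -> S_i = -8.15*2.38^i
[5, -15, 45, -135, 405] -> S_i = 5*-3^i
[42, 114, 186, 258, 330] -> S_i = 42 + 72*i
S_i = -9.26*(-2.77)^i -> [-9.26, 25.65, -71.05, 196.81, -545.17]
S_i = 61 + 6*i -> [61, 67, 73, 79, 85]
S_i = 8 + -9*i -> [8, -1, -10, -19, -28]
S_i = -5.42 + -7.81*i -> [-5.42, -13.23, -21.04, -28.85, -36.66]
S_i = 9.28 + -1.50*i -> [9.28, 7.78, 6.28, 4.78, 3.28]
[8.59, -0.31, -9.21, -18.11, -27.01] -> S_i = 8.59 + -8.90*i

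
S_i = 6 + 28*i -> [6, 34, 62, 90, 118]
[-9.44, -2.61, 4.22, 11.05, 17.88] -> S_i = -9.44 + 6.83*i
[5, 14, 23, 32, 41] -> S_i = 5 + 9*i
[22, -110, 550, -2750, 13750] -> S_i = 22*-5^i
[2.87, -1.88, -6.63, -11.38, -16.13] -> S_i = 2.87 + -4.75*i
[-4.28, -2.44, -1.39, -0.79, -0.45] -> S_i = -4.28*0.57^i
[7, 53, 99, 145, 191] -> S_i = 7 + 46*i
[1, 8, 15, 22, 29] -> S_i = 1 + 7*i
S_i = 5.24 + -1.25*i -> [5.24, 3.99, 2.74, 1.49, 0.24]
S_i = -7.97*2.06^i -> [-7.97, -16.42, -33.82, -69.67, -143.52]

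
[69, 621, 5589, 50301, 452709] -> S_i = 69*9^i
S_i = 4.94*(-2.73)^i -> [4.94, -13.49, 36.82, -100.51, 274.4]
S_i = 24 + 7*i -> [24, 31, 38, 45, 52]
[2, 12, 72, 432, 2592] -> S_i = 2*6^i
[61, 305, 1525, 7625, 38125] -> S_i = 61*5^i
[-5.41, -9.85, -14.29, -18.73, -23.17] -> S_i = -5.41 + -4.44*i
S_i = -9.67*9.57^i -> [-9.67, -92.54, -885.63, -8475.44, -81109.97]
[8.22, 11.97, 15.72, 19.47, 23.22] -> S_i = 8.22 + 3.75*i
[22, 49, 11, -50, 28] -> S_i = Random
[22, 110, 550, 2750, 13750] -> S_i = 22*5^i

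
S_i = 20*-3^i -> [20, -60, 180, -540, 1620]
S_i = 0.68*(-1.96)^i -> [0.68, -1.33, 2.61, -5.12, 10.04]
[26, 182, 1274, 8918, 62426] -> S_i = 26*7^i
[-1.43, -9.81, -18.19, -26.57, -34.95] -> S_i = -1.43 + -8.38*i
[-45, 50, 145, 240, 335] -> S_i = -45 + 95*i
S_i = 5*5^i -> [5, 25, 125, 625, 3125]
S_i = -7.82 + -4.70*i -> [-7.82, -12.52, -17.22, -21.92, -26.62]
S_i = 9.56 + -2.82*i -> [9.56, 6.74, 3.92, 1.1, -1.72]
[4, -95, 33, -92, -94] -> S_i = Random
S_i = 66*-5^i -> [66, -330, 1650, -8250, 41250]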